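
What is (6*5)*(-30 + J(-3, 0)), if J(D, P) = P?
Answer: -900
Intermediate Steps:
(6*5)*(-30 + J(-3, 0)) = (6*5)*(-30 + 0) = 30*(-30) = -900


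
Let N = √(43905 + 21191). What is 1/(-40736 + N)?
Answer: -5092/207419575 - √16274/829678300 ≈ -2.4703e-5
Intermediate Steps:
N = 2*√16274 (N = √65096 = 2*√16274 ≈ 255.14)
1/(-40736 + N) = 1/(-40736 + 2*√16274)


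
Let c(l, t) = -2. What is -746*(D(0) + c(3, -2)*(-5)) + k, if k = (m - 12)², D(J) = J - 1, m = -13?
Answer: -6089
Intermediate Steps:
D(J) = -1 + J
k = 625 (k = (-13 - 12)² = (-25)² = 625)
-746*(D(0) + c(3, -2)*(-5)) + k = -746*((-1 + 0) - 2*(-5)) + 625 = -746*(-1 + 10) + 625 = -746*9 + 625 = -6714 + 625 = -6089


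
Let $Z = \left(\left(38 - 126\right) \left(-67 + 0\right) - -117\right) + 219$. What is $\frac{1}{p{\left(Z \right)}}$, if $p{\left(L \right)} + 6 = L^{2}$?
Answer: $\frac{1}{38837818} \approx 2.5748 \cdot 10^{-8}$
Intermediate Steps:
$Z = 6232$ ($Z = \left(\left(-88\right) \left(-67\right) + 117\right) + 219 = \left(5896 + 117\right) + 219 = 6013 + 219 = 6232$)
$p{\left(L \right)} = -6 + L^{2}$
$\frac{1}{p{\left(Z \right)}} = \frac{1}{-6 + 6232^{2}} = \frac{1}{-6 + 38837824} = \frac{1}{38837818}$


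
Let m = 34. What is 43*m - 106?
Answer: 1356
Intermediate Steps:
43*m - 106 = 43*34 - 106 = 1462 - 106 = 1356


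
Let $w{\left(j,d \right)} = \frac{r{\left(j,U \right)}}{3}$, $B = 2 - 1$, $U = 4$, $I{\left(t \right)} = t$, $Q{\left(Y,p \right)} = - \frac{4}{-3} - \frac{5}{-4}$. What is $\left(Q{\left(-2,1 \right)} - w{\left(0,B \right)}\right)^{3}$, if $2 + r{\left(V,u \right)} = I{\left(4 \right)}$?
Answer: $\frac{12167}{1728} \approx 7.0411$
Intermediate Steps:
$Q{\left(Y,p \right)} = \frac{31}{12}$ ($Q{\left(Y,p \right)} = \left(-4\right) \left(- \frac{1}{3}\right) - - \frac{5}{4} = \frac{4}{3} + \frac{5}{4} = \frac{31}{12}$)
$r{\left(V,u \right)} = 2$ ($r{\left(V,u \right)} = -2 + 4 = 2$)
$B = 1$
$w{\left(j,d \right)} = \frac{2}{3}$
$\left(Q{\left(-2,1 \right)} - w{\left(0,B \right)}\right)^{3} = \left(\frac{31}{12} - \frac{2}{3}\right)^{3} = \left(\frac{23}{12}\right)^{3} = \frac{12167}{1728}$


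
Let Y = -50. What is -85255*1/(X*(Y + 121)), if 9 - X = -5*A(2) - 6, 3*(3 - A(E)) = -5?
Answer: -51153/1633 ≈ -31.325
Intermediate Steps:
A(E) = 14/3 (A(E) = 3 - 1/3*(-5) = 3 + 5/3 = 14/3)
X = 115/3 (X = 9 - (-5*14/3 - 6) = 9 - (-70/3 - 6) = 9 - 1*(-88/3) = 9 + 88/3 = 115/3 ≈ 38.333)
-85255*1/(X*(Y + 121)) = -85255*3/(115*(-50 + 121)) = -85255/(71*(115/3)) = -85255/8165/3 = -85255*3/8165 = -51153/1633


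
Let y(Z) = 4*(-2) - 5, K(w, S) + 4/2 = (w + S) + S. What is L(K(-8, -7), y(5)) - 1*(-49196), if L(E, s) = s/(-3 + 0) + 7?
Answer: 147622/3 ≈ 49207.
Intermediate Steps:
K(w, S) = -2 + w + 2*S (K(w, S) = -2 + ((w + S) + S) = -2 + ((S + w) + S) = -2 + (w + 2*S) = -2 + w + 2*S)
y(Z) = -13 (y(Z) = -8 - 5 = -13)
L(E, s) = 7 - s/3 (L(E, s) = s/(-3) + 7 = -s/3 + 7 = 7 - s/3)
L(K(-8, -7), y(5)) - 1*(-49196) = (7 - ⅓*(-13)) - 1*(-49196) = (7 + 13/3) + 49196 = 34/3 + 49196 = 147622/3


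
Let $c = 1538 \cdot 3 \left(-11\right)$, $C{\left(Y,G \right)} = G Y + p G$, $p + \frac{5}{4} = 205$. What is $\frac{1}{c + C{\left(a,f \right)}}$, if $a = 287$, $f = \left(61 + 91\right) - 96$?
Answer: $- \frac{1}{23272} \approx -4.297 \cdot 10^{-5}$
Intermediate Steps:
$p = \frac{815}{4}$ ($p = - \frac{5}{4} + 205 = \frac{815}{4} \approx 203.75$)
$f = 56$ ($f = 152 - 96 = 56$)
$C{\left(Y,G \right)} = \frac{815 G}{4} + G Y$ ($C{\left(Y,G \right)} = G Y + \frac{815 G}{4} = \frac{815 G}{4} + G Y$)
$c = -50754$ ($c = 1538 \left(-33\right) = -50754$)
$\frac{1}{c + C{\left(a,f \right)}} = \frac{1}{-50754 + \frac{1}{4} \cdot 56 \left(815 + 4 \cdot 287\right)} = \frac{1}{-50754 + \frac{1}{4} \cdot 56 \left(815 + 1148\right)} = \frac{1}{-50754 + \frac{1}{4} \cdot 56 \cdot 1963} = \frac{1}{-50754 + 27482} = \frac{1}{-23272} = - \frac{1}{23272}$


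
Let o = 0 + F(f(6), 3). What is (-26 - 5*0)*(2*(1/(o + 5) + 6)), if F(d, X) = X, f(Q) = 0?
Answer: -637/2 ≈ -318.50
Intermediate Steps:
o = 3 (o = 0 + 3 = 3)
(-26 - 5*0)*(2*(1/(o + 5) + 6)) = (-26 - 5*0)*(2*(1/(3 + 5) + 6)) = (-26 + 0)*(2*(1/8 + 6)) = -52*(1/8 + 6) = -52*49/8 = -26*49/4 = -637/2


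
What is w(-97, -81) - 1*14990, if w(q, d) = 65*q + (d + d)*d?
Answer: -8173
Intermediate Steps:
w(q, d) = 2*d² + 65*q (w(q, d) = 65*q + (2*d)*d = 65*q + 2*d² = 2*d² + 65*q)
w(-97, -81) - 1*14990 = (2*(-81)² + 65*(-97)) - 1*14990 = (2*6561 - 6305) - 14990 = (13122 - 6305) - 14990 = 6817 - 14990 = -8173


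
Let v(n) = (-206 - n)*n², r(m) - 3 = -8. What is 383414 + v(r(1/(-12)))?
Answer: 378389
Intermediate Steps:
r(m) = -5 (r(m) = 3 - 8 = -5)
v(n) = n²*(-206 - n)
383414 + v(r(1/(-12))) = 383414 + (-5)²*(-206 - 1*(-5)) = 383414 + 25*(-206 + 5) = 383414 + 25*(-201) = 383414 - 5025 = 378389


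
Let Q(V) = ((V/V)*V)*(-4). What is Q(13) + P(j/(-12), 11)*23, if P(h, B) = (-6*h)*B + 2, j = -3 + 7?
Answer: 500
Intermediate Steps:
j = 4
P(h, B) = 2 - 6*B*h (P(h, B) = -6*B*h + 2 = 2 - 6*B*h)
Q(V) = -4*V (Q(V) = (1*V)*(-4) = V*(-4) = -4*V)
Q(13) + P(j/(-12), 11)*23 = -4*13 + (2 - 6*11*4/(-12))*23 = -52 + (2 - 6*11*4*(-1/12))*23 = -52 + (2 - 6*11*(-1/3))*23 = -52 + (2 + 22)*23 = -52 + 24*23 = -52 + 552 = 500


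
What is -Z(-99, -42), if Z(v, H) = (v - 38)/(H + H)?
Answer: -137/84 ≈ -1.6310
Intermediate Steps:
Z(v, H) = (-38 + v)/(2*H) (Z(v, H) = (-38 + v)/((2*H)) = (-38 + v)*(1/(2*H)) = (-38 + v)/(2*H))
-Z(-99, -42) = -(-38 - 99)/(2*(-42)) = -(-1)*(-137)/(2*42) = -1*137/84 = -137/84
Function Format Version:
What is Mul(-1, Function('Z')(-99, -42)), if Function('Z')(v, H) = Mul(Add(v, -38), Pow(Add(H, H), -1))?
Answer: Rational(-137, 84) ≈ -1.6310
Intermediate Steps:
Function('Z')(v, H) = Mul(Rational(1, 2), Pow(H, -1), Add(-38, v)) (Function('Z')(v, H) = Mul(Add(-38, v), Pow(Mul(2, H), -1)) = Mul(Add(-38, v), Mul(Rational(1, 2), Pow(H, -1))) = Mul(Rational(1, 2), Pow(H, -1), Add(-38, v)))
Mul(-1, Function('Z')(-99, -42)) = Mul(-1, Mul(Rational(1, 2), Pow(-42, -1), Add(-38, -99))) = Mul(-1, Mul(Rational(1, 2), Rational(-1, 42), -137)) = Mul(-1, Rational(137, 84)) = Rational(-137, 84)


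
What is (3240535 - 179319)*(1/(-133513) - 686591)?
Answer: -280618071293247744/133513 ≈ -2.1018e+12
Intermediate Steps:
(3240535 - 179319)*(1/(-133513) - 686591) = 3061216*(-1/133513 - 686591) = 3061216*(-91668824184/133513) = -280618071293247744/133513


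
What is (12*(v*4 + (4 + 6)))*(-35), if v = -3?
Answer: 840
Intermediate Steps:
(12*(v*4 + (4 + 6)))*(-35) = (12*(-3*4 + (4 + 6)))*(-35) = (12*(-12 + 10))*(-35) = (12*(-2))*(-35) = -24*(-35) = 840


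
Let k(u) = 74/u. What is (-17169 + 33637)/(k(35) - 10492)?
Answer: -288190/183573 ≈ -1.5699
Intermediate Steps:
(-17169 + 33637)/(k(35) - 10492) = (-17169 + 33637)/(74/35 - 10492) = 16468/(74*(1/35) - 10492) = 16468/(74/35 - 10492) = 16468/(-367146/35) = 16468*(-35/367146) = -288190/183573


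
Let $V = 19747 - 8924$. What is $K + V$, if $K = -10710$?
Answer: $113$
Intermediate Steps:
$V = 10823$
$K + V = -10710 + 10823 = 113$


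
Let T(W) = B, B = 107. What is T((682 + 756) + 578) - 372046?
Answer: -371939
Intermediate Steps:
T(W) = 107
T((682 + 756) + 578) - 372046 = 107 - 372046 = -371939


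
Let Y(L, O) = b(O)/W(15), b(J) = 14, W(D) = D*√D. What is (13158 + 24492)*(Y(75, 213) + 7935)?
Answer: 298752750 + 7028*√15/3 ≈ 2.9876e+8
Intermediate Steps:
W(D) = D^(3/2)
Y(L, O) = 14*√15/225 (Y(L, O) = 14/(15^(3/2)) = 14/((15*√15)) = 14*(√15/225) = 14*√15/225)
(13158 + 24492)*(Y(75, 213) + 7935) = (13158 + 24492)*(14*√15/225 + 7935) = 37650*(7935 + 14*√15/225) = 298752750 + 7028*√15/3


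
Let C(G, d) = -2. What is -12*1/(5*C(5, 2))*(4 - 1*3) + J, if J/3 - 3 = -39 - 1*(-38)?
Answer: 36/5 ≈ 7.2000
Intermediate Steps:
J = 6 (J = 9 + 3*(-39 - 1*(-38)) = 9 + 3*(-39 + 38) = 9 + 3*(-1) = 9 - 3 = 6)
-12*1/(5*C(5, 2))*(4 - 1*3) + J = -12*1/(5*(-2))*(4 - 1*3) + 6 = -12*(⅕)*(-½)*(4 - 3) + 6 = -(-6)/5 + 6 = -12*(-⅒) + 6 = 6/5 + 6 = 36/5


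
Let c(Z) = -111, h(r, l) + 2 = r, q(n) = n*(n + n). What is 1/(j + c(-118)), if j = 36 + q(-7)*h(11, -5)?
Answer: 1/807 ≈ 0.0012392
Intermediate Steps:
q(n) = 2*n² (q(n) = n*(2*n) = 2*n²)
h(r, l) = -2 + r
j = 918 (j = 36 + (2*(-7)²)*(-2 + 11) = 36 + (2*49)*9 = 36 + 98*9 = 36 + 882 = 918)
1/(j + c(-118)) = 1/(918 - 111) = 1/807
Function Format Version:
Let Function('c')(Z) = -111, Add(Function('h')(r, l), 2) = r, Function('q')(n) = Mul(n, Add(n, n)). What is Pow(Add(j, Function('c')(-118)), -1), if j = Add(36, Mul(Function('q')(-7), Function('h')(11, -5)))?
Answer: Rational(1, 807) ≈ 0.0012392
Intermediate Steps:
Function('q')(n) = Mul(2, Pow(n, 2)) (Function('q')(n) = Mul(n, Mul(2, n)) = Mul(2, Pow(n, 2)))
Function('h')(r, l) = Add(-2, r)
j = 918 (j = Add(36, Mul(Mul(2, Pow(-7, 2)), Add(-2, 11))) = Add(36, Mul(Mul(2, 49), 9)) = Add(36, Mul(98, 9)) = Add(36, 882) = 918)
Pow(Add(j, Function('c')(-118)), -1) = Pow(Add(918, -111), -1) = Pow(807, -1) = Rational(1, 807)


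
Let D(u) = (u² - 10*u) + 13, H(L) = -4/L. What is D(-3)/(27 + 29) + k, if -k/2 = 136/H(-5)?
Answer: -4747/14 ≈ -339.07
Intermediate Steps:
k = -340 (k = -272/((-4/(-5))) = -272/((-4*(-⅕))) = -272/⅘ = -272*5/4 = -2*170 = -340)
D(u) = 13 + u² - 10*u
D(-3)/(27 + 29) + k = (13 + (-3)² - 10*(-3))/(27 + 29) - 340 = (13 + 9 + 30)/56 - 340 = (1/56)*52 - 340 = 13/14 - 340 = -4747/14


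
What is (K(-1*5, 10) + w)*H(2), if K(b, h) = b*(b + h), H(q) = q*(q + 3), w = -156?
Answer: -1810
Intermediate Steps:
H(q) = q*(3 + q)
(K(-1*5, 10) + w)*H(2) = ((-1*5)*(-1*5 + 10) - 156)*(2*(3 + 2)) = (-5*(-5 + 10) - 156)*(2*5) = (-5*5 - 156)*10 = (-25 - 156)*10 = -181*10 = -1810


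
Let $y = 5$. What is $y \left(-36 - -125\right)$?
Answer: $445$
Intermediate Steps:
$y \left(-36 - -125\right) = 5 \left(-36 - -125\right) = 5 \left(-36 + 125\right) = 5 \cdot 89 = 445$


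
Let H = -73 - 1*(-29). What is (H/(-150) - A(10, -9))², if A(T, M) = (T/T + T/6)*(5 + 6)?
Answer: 527076/625 ≈ 843.32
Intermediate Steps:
A(T, M) = 11 + 11*T/6 (A(T, M) = (1 + T*(⅙))*11 = (1 + T/6)*11 = 11 + 11*T/6)
H = -44 (H = -73 + 29 = -44)
(H/(-150) - A(10, -9))² = (-44/(-150) - (11 + (11/6)*10))² = (-44*(-1/150) - (11 + 55/3))² = (22/75 - 1*88/3)² = (22/75 - 88/3)² = (-726/25)² = 527076/625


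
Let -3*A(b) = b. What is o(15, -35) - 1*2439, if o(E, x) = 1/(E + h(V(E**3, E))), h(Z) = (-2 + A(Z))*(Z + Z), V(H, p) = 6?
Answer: -80488/33 ≈ -2439.0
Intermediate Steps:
A(b) = -b/3
h(Z) = 2*Z*(-2 - Z/3) (h(Z) = (-2 - Z/3)*(Z + Z) = (-2 - Z/3)*(2*Z) = 2*Z*(-2 - Z/3))
o(E, x) = 1/(-48 + E) (o(E, x) = 1/(E - 2/3*6*(6 + 6)) = 1/(E - 2/3*6*12) = 1/(E - 48) = 1/(-48 + E))
o(15, -35) - 1*2439 = 1/(-48 + 15) - 1*2439 = 1/(-33) - 2439 = -1/33 - 2439 = -80488/33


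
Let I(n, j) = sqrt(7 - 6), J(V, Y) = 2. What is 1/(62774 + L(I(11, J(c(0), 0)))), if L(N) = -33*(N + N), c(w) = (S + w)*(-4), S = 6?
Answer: 1/62708 ≈ 1.5947e-5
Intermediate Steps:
c(w) = -24 - 4*w (c(w) = (6 + w)*(-4) = -24 - 4*w)
I(n, j) = 1 (I(n, j) = sqrt(1) = 1)
L(N) = -66*N
1/(62774 + L(I(11, J(c(0), 0)))) = 1/(62774 - 66*1) = 1/(62774 - 66) = 1/62708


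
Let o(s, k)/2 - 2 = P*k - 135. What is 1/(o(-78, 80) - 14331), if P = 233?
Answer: 1/22683 ≈ 4.4086e-5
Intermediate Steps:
o(s, k) = -266 + 466*k (o(s, k) = 4 + 2*(233*k - 135) = 4 + 2*(-135 + 233*k) = 4 + (-270 + 466*k) = -266 + 466*k)
1/(o(-78, 80) - 14331) = 1/((-266 + 466*80) - 14331) = 1/((-266 + 37280) - 14331) = 1/(37014 - 14331) = 1/22683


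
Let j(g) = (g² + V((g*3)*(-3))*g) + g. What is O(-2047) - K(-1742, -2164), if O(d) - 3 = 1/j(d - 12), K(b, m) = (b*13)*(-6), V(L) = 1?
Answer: -575471476898/4235363 ≈ -1.3587e+5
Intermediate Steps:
K(b, m) = -78*b (K(b, m) = (13*b)*(-6) = -78*b)
j(g) = g² + 2*g (j(g) = (g² + 1*g) + g = (g² + g) + g = (g + g²) + g = g² + 2*g)
O(d) = 3 + 1/((-12 + d)*(-10 + d)) (O(d) = 3 + 1/((d - 12)*(2 + (d - 12))) = 3 + 1/((-12 + d)*(2 + (-12 + d))) = 3 + 1/((-12 + d)*(-10 + d)))
O(-2047) - K(-1742, -2164) = (1 + 3*(-12 - 2047)*(-10 - 2047))/((-12 - 2047)*(-10 - 2047)) - (-78)*(-1742) = (1 + 3*(-2059)*(-2057))/(-2059*(-2057)) - 1*135876 = -1/2059*(-1/2057)*(1 + 12706089) - 135876 = -1/2059*(-1/2057)*12706090 - 135876 = 12706090/4235363 - 135876 = -575471476898/4235363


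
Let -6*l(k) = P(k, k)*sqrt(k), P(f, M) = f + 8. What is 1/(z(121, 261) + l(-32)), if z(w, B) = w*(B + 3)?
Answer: 3993/127552456 - I*sqrt(2)/63776228 ≈ 3.1305e-5 - 2.2175e-8*I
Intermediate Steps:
P(f, M) = 8 + f
z(w, B) = w*(3 + B)
l(k) = -sqrt(k)*(8 + k)/6 (l(k) = -(8 + k)*sqrt(k)/6 = -sqrt(k)*(8 + k)/6)
1/(z(121, 261) + l(-32)) = 1/(121*(3 + 261) + sqrt(-32)*(-8 - 1*(-32))/6) = 1/(121*264 + (4*I*sqrt(2))*(-8 + 32)/6) = 1/(31944 + (1/6)*(4*I*sqrt(2))*24) = 1/(31944 + 16*I*sqrt(2))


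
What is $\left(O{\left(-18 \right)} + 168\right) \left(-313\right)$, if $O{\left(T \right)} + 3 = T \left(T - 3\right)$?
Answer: $-169959$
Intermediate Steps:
$O{\left(T \right)} = -3 + T \left(-3 + T\right)$ ($O{\left(T \right)} = -3 + T \left(T - 3\right) = -3 + T \left(-3 + T\right)$)
$\left(O{\left(-18 \right)} + 168\right) \left(-313\right) = \left(\left(-3 + \left(-18\right)^{2} - -54\right) + 168\right) \left(-313\right) = \left(\left(-3 + 324 + 54\right) + 168\right) \left(-313\right) = \left(375 + 168\right) \left(-313\right) = 543 \left(-313\right) = -169959$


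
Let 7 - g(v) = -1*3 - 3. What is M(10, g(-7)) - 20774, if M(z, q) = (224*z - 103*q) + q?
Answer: -19860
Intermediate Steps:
g(v) = 13 (g(v) = 7 - (-1*3 - 3) = 7 - (-3 - 3) = 7 - 1*(-6) = 7 + 6 = 13)
M(z, q) = -102*q + 224*z (M(z, q) = (-103*q + 224*z) + q = -102*q + 224*z)
M(10, g(-7)) - 20774 = (-102*13 + 224*10) - 20774 = (-1326 + 2240) - 20774 = 914 - 20774 = -19860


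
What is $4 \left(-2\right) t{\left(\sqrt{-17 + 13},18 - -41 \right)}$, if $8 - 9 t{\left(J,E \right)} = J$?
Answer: $- \frac{64}{9} + \frac{16 i}{9} \approx -7.1111 + 1.7778 i$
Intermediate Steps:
$t{\left(J,E \right)} = \frac{8}{9} - \frac{J}{9}$
$4 \left(-2\right) t{\left(\sqrt{-17 + 13},18 - -41 \right)} = 4 \left(-2\right) \left(\frac{8}{9} - \frac{\sqrt{-17 + 13}}{9}\right) = - 8 \left(\frac{8}{9} - \frac{\sqrt{-4}}{9}\right) = - 8 \left(\frac{8}{9} - \frac{2 i}{9}\right) = - \frac{64}{9} + \frac{16 i}{9}$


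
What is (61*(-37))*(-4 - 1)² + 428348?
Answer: 371923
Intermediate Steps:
(61*(-37))*(-4 - 1)² + 428348 = -2257*(-5)² + 428348 = -2257*25 + 428348 = -56425 + 428348 = 371923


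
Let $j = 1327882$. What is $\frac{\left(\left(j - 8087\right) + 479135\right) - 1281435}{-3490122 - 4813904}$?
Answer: $- \frac{517495}{8304026} \approx -0.062319$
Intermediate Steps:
$\frac{\left(\left(j - 8087\right) + 479135\right) - 1281435}{-3490122 - 4813904} = \frac{\left(\left(1327882 - 8087\right) + 479135\right) - 1281435}{-3490122 - 4813904} = \frac{\left(1319795 + 479135\right) - 1281435}{-8304026} = \left(1798930 - 1281435\right) \left(- \frac{1}{8304026}\right) = 517495 \left(- \frac{1}{8304026}\right) = - \frac{517495}{8304026}$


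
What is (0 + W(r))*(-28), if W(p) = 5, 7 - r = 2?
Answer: -140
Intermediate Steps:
r = 5 (r = 7 - 1*2 = 7 - 2 = 5)
(0 + W(r))*(-28) = (0 + 5)*(-28) = 5*(-28) = -140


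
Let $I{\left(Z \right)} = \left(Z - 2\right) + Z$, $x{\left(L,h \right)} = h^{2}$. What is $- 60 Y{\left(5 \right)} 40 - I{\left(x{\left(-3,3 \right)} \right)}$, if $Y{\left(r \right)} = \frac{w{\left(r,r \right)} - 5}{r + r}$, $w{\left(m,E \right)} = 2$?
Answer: $704$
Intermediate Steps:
$I{\left(Z \right)} = -2 + 2 Z$ ($I{\left(Z \right)} = \left(-2 + Z\right) + Z = -2 + 2 Z$)
$Y{\left(r \right)} = - \frac{3}{2 r}$ ($Y{\left(r \right)} = \frac{2 - 5}{r + r} = - \frac{3}{2 r}$)
$- 60 Y{\left(5 \right)} 40 - I{\left(x{\left(-3,3 \right)} \right)} = - 60 - \frac{3}{2 \cdot 5} \cdot 40 - \left(-2 + 2 \cdot 3^{2}\right) = - 60 \left(- \frac{3}{2}\right) \frac{1}{5} \cdot 40 - \left(-2 + 2 \cdot 9\right) = - 60 \left(\left(- \frac{3}{10}\right) 40\right) - \left(-2 + 18\right) = \left(-60\right) \left(-12\right) - 16 = 720 - 16 = 704$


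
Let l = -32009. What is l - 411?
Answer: -32420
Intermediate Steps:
l - 411 = -32009 - 411 = -32420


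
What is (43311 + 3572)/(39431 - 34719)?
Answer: 46883/4712 ≈ 9.9497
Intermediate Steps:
(43311 + 3572)/(39431 - 34719) = 46883/4712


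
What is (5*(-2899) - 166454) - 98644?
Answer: -279593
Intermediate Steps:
(5*(-2899) - 166454) - 98644 = (-14495 - 166454) - 98644 = -180949 - 98644 = -279593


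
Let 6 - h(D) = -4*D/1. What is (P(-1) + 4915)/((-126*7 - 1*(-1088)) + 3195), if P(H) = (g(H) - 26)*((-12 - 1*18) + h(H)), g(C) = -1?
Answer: 5671/3401 ≈ 1.6674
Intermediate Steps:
h(D) = 6 + 4*D (h(D) = 6 - (-4*D)/1 = 6 - (-4*D) = 6 - (-4)*D = 6 + 4*D)
P(H) = 648 - 108*H (P(H) = (-1 - 26)*((-12 - 1*18) + (6 + 4*H)) = -27*((-12 - 18) + (6 + 4*H)) = -27*(-30 + (6 + 4*H)) = -27*(-24 + 4*H) = 648 - 108*H)
(P(-1) + 4915)/((-126*7 - 1*(-1088)) + 3195) = ((648 - 108*(-1)) + 4915)/((-126*7 - 1*(-1088)) + 3195) = ((648 + 108) + 4915)/((-882 + 1088) + 3195) = (756 + 4915)/(206 + 3195) = 5671/3401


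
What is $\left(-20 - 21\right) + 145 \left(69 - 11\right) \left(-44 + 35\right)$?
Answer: $-75731$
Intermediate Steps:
$\left(-20 - 21\right) + 145 \left(69 - 11\right) \left(-44 + 35\right) = -41 + 145 \cdot 58 \left(-9\right) = -41 + 145 \left(-522\right) = -41 - 75690 = -75731$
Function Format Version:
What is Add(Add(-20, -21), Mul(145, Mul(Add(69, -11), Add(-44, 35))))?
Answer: -75731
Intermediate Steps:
Add(Add(-20, -21), Mul(145, Mul(Add(69, -11), Add(-44, 35)))) = Add(-41, Mul(145, Mul(58, -9))) = Add(-41, Mul(145, -522)) = Add(-41, -75690) = -75731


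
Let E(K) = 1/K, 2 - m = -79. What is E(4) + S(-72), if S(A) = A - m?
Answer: -611/4 ≈ -152.75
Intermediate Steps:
m = 81 (m = 2 - 1*(-79) = 2 + 79 = 81)
S(A) = -81 + A (S(A) = A - 1*81 = A - 81 = -81 + A)
E(4) + S(-72) = 1/4 + (-81 - 72) = 1/4 - 153 = -611/4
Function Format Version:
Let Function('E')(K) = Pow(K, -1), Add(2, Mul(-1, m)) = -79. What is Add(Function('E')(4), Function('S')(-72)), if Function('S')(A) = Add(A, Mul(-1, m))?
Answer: Rational(-611, 4) ≈ -152.75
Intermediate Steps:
m = 81 (m = Add(2, Mul(-1, -79)) = Add(2, 79) = 81)
Function('S')(A) = Add(-81, A) (Function('S')(A) = Add(A, Mul(-1, 81)) = Add(A, -81) = Add(-81, A))
Add(Function('E')(4), Function('S')(-72)) = Add(Pow(4, -1), Add(-81, -72)) = Add(Rational(1, 4), -153) = Rational(-611, 4)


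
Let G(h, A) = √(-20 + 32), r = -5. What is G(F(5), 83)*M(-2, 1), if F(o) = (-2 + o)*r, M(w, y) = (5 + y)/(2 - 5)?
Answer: -4*√3 ≈ -6.9282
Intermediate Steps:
M(w, y) = -5/3 - y/3 (M(w, y) = (5 + y)/(-3) = (5 + y)*(-⅓) = -5/3 - y/3)
F(o) = 10 - 5*o (F(o) = (-2 + o)*(-5) = 10 - 5*o)
G(h, A) = 2*√3 (G(h, A) = √12 = 2*√3)
G(F(5), 83)*M(-2, 1) = (2*√3)*(-5/3 - ⅓*1) = (2*√3)*(-5/3 - ⅓) = (2*√3)*(-2) = -4*√3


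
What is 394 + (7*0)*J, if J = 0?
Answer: 394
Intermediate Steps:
394 + (7*0)*J = 394 + (7*0)*0 = 394 + 0*0 = 394 + 0 = 394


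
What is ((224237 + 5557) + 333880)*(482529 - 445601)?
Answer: 20815353472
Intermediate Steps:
((224237 + 5557) + 333880)*(482529 - 445601) = (229794 + 333880)*36928 = 563674*36928 = 20815353472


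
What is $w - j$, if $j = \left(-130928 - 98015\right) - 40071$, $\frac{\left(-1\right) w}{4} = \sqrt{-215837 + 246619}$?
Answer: $269014 - 4 \sqrt{30782} \approx 2.6831 \cdot 10^{5}$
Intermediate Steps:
$w = - 4 \sqrt{30782}$ ($w = - 4 \sqrt{-215837 + 246619} = - 4 \sqrt{30782} \approx -701.79$)
$j = -269014$ ($j = -228943 - 40071 = -269014$)
$w - j = - 4 \sqrt{30782} - -269014 = - 4 \sqrt{30782} + 269014 = 269014 - 4 \sqrt{30782}$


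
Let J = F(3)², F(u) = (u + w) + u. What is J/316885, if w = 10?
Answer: 256/316885 ≈ 0.00080786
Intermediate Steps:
F(u) = 10 + 2*u (F(u) = (u + 10) + u = (10 + u) + u = 10 + 2*u)
J = 256 (J = (10 + 2*3)² = (10 + 6)² = 16² = 256)
J/316885 = 256/316885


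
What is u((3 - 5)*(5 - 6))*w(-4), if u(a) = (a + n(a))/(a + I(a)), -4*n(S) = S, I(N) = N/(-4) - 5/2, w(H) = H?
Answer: 6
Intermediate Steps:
I(N) = -5/2 - N/4 (I(N) = N*(-¼) - 5*½ = -N/4 - 5/2 = -5/2 - N/4)
n(S) = -S/4
u(a) = 3*a/(4*(-5/2 + 3*a/4)) (u(a) = (a - a/4)/(a + (-5/2 - a/4)) = (3*a/4)/(-5/2 + 3*a/4) = 3*a/(4*(-5/2 + 3*a/4)))
u((3 - 5)*(5 - 6))*w(-4) = (3*((3 - 5)*(5 - 6))/(-10 + 3*((3 - 5)*(5 - 6))))*(-4) = (3*(-2*(-1))/(-10 + 3*(-2*(-1))))*(-4) = (3*2/(-10 + 3*2))*(-4) = (3*2/(-10 + 6))*(-4) = (3*2/(-4))*(-4) = (3*2*(-¼))*(-4) = -3/2*(-4) = 6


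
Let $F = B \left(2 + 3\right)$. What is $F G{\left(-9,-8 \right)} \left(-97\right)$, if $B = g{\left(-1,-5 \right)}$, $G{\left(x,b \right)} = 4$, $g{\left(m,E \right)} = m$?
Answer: $1940$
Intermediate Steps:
$B = -1$
$F = -5$ ($F = - (2 + 3) = \left(-1\right) 5 = -5$)
$F G{\left(-9,-8 \right)} \left(-97\right) = \left(-5\right) 4 \left(-97\right) = \left(-20\right) \left(-97\right) = 1940$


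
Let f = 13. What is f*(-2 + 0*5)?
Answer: -26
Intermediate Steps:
f*(-2 + 0*5) = 13*(-2 + 0*5) = 13*(-2 + 0) = 13*(-2) = -26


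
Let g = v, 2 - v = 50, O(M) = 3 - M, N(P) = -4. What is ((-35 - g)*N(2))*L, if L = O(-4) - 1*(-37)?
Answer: -2288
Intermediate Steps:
v = -48 (v = 2 - 1*50 = 2 - 50 = -48)
g = -48
L = 44 (L = (3 - 1*(-4)) - 1*(-37) = (3 + 4) + 37 = 7 + 37 = 44)
((-35 - g)*N(2))*L = ((-35 - 1*(-48))*(-4))*44 = ((-35 + 48)*(-4))*44 = (13*(-4))*44 = -52*44 = -2288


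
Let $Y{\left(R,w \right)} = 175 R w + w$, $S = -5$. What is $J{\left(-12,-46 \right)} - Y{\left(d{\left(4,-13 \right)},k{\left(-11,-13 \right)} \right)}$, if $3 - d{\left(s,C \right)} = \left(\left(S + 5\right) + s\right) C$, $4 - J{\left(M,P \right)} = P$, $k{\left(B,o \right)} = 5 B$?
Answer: $529480$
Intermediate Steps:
$J{\left(M,P \right)} = 4 - P$
$d{\left(s,C \right)} = 3 - C s$ ($d{\left(s,C \right)} = 3 - \left(\left(-5 + 5\right) + s\right) C = 3 - \left(0 + s\right) C = 3 - s C = 3 - C s$)
$Y{\left(R,w \right)} = w + 175 R w$ ($Y{\left(R,w \right)} = 175 R w + w = w + 175 R w$)
$J{\left(-12,-46 \right)} - Y{\left(d{\left(4,-13 \right)},k{\left(-11,-13 \right)} \right)} = \left(4 - -46\right) - 5 \left(-11\right) \left(1 + 175 \left(3 - \left(-13\right) 4\right)\right) = \left(4 + 46\right) - - 55 \left(1 + 175 \left(3 + 52\right)\right) = 50 - - 55 \left(1 + 175 \cdot 55\right) = 50 - - 55 \left(1 + 9625\right) = 50 - \left(-55\right) 9626 = 50 - -529430 = 50 + 529430 = 529480$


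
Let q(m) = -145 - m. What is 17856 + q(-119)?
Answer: 17830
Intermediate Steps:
17856 + q(-119) = 17856 + (-145 - 1*(-119)) = 17856 + (-145 + 119) = 17856 - 26 = 17830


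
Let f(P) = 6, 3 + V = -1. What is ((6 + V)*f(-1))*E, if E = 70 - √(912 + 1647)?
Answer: 840 - 12*√2559 ≈ 232.96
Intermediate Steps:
V = -4 (V = -3 - 1 = -4)
E = 70 - √2559 ≈ 19.413
((6 + V)*f(-1))*E = ((6 - 4)*6)*(70 - √2559) = (2*6)*(70 - √2559) = 12*(70 - √2559) = 840 - 12*√2559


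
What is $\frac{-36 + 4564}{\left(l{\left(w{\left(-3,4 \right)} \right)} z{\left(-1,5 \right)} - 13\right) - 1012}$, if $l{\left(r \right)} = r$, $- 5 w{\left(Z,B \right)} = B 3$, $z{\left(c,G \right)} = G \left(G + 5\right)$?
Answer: $- \frac{4528}{1145} \approx -3.9546$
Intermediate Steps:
$z{\left(c,G \right)} = G \left(5 + G\right)$
$w{\left(Z,B \right)} = - \frac{3 B}{5}$ ($w{\left(Z,B \right)} = - \frac{B 3}{5} = - \frac{3 B}{5}$)
$\frac{-36 + 4564}{\left(l{\left(w{\left(-3,4 \right)} \right)} z{\left(-1,5 \right)} - 13\right) - 1012} = \frac{-36 + 4564}{\left(\left(- \frac{3}{5}\right) 4 \cdot 5 \left(5 + 5\right) - 13\right) - 1012} = \frac{4528}{\left(- \frac{12 \cdot 5 \cdot 10}{5} - 13\right) - 1012} = \frac{4528}{\left(\left(- \frac{12}{5}\right) 50 - 13\right) - 1012} = \frac{4528}{\left(-120 - 13\right) - 1012} = \frac{4528}{-133 - 1012} = \frac{4528}{-1145} = 4528 \left(- \frac{1}{1145}\right) = - \frac{4528}{1145}$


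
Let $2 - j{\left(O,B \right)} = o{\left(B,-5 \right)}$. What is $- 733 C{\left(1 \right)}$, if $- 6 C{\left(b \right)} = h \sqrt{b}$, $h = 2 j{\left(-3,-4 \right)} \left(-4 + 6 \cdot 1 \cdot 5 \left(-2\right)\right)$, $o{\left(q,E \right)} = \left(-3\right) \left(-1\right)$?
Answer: $\frac{46912}{3} \approx 15637.0$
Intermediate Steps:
$o{\left(q,E \right)} = 3$
$j{\left(O,B \right)} = -1$ ($j{\left(O,B \right)} = 2 - 3 = -1$)
$h = 128$ ($h = 2 \left(-1\right) \left(-4 + 6 \cdot 1 \cdot 5 \left(-2\right)\right) = - 2 \left(-4 + 6 \cdot 5 \left(-2\right)\right) = - 2 \left(-4 + 6 \left(-10\right)\right) = - 2 \left(-4 - 60\right) = \left(-2\right) \left(-64\right) = 128$)
$C{\left(b \right)} = - \frac{64 \sqrt{b}}{3}$ ($C{\left(b \right)} = - \frac{128 \sqrt{b}}{6} = - \frac{64 \sqrt{b}}{3}$)
$- 733 C{\left(1 \right)} = - 733 \left(- \frac{64 \sqrt{1}}{3}\right) = - 733 \left(\left(- \frac{64}{3}\right) 1\right) = \left(-733\right) \left(- \frac{64}{3}\right) = \frac{46912}{3}$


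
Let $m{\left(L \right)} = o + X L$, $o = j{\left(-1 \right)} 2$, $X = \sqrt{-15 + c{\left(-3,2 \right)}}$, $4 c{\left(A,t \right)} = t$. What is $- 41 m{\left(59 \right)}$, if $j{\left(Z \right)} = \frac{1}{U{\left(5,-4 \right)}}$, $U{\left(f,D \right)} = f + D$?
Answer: $-82 - \frac{2419 i \sqrt{58}}{2} \approx -82.0 - 9211.3 i$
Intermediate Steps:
$c{\left(A,t \right)} = \frac{t}{4}$
$U{\left(f,D \right)} = D + f$
$X = \frac{i \sqrt{58}}{2}$ ($X = \sqrt{-15 + \frac{1}{4} \cdot 2} = \sqrt{-15 + \frac{1}{2}} = \sqrt{- \frac{29}{2}} = \frac{i \sqrt{58}}{2} \approx 3.8079 i$)
$j{\left(Z \right)} = 1$ ($j{\left(Z \right)} = \frac{1}{-4 + 5} = 1^{-1} = 1$)
$o = 2$ ($o = 1 \cdot 2 = 2$)
$m{\left(L \right)} = 2 + \frac{i L \sqrt{58}}{2}$ ($m{\left(L \right)} = 2 + \frac{i \sqrt{58}}{2} L = 2 + \frac{i L \sqrt{58}}{2}$)
$- 41 m{\left(59 \right)} = - 41 \left(2 + \frac{1}{2} i 59 \sqrt{58}\right) = - 41 \left(2 + \frac{59 i \sqrt{58}}{2}\right) = -82 - \frac{2419 i \sqrt{58}}{2}$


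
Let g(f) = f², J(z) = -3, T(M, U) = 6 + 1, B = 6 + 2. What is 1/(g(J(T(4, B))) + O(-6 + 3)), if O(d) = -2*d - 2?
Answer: 1/13 ≈ 0.076923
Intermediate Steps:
B = 8
T(M, U) = 7
O(d) = -2 - 2*d
1/(g(J(T(4, B))) + O(-6 + 3)) = 1/((-3)² + (-2 - 2*(-6 + 3))) = 1/(9 + (-2 - 2*(-3))) = 1/(9 + (-2 + 6)) = 1/(9 + 4) = 1/13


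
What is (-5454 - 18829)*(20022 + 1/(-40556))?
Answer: -19718093005373/40556 ≈ -4.8619e+8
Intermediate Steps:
(-5454 - 18829)*(20022 + 1/(-40556)) = -24283*(20022 - 1/40556) = -24283*812012231/40556 = -19718093005373/40556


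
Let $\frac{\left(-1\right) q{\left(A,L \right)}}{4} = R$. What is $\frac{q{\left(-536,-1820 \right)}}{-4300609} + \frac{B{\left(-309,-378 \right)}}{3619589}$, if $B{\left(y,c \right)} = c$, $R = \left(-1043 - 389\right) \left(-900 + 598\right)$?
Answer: $\frac{368220124646}{915672766453} \approx 0.40213$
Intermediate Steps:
$R = 432464$ ($R = \left(-1432\right) \left(-302\right) = 432464$)
$q{\left(A,L \right)} = -1729856$ ($q{\left(A,L \right)} = \left(-4\right) 432464 = -1729856$)
$\frac{q{\left(-536,-1820 \right)}}{-4300609} + \frac{B{\left(-309,-378 \right)}}{3619589} = - \frac{1729856}{-4300609} - \frac{378}{3619589} = \left(-1729856\right) \left(- \frac{1}{4300609}\right) - \frac{378}{3619589} = \frac{1729856}{4300609} - \frac{378}{3619589} = \frac{368220124646}{915672766453}$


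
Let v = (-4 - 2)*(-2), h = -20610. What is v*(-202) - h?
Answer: 18186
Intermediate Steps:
v = 12 (v = -6*(-2) = 12)
v*(-202) - h = 12*(-202) - 1*(-20610) = -2424 + 20610 = 18186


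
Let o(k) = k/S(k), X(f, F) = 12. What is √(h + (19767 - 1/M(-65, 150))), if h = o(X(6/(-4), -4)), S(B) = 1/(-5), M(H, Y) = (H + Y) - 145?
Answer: √17736315/30 ≈ 140.38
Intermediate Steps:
M(H, Y) = -145 + H + Y
S(B) = -⅕
o(k) = -5*k (o(k) = k/(-⅕) = k*(-5) = -5*k)
h = -60 (h = -5*12 = -60)
√(h + (19767 - 1/M(-65, 150))) = √(-60 + (19767 - 1/(-145 - 65 + 150))) = √(-60 + (19767 - 1/(-60))) = √(-60 + (19767 - 1*(-1/60))) = √(-60 + (19767 + 1/60)) = √(-60 + 1186021/60) = √(1182421/60) = √17736315/30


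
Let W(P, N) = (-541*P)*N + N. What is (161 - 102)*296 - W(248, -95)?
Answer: -12728401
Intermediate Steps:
W(P, N) = N - 541*N*P (W(P, N) = -541*N*P + N = N - 541*N*P)
(161 - 102)*296 - W(248, -95) = (161 - 102)*296 - (-95)*(1 - 541*248) = 59*296 - (-95)*(1 - 134168) = 17464 - (-95)*(-134167) = 17464 - 1*12745865 = 17464 - 12745865 = -12728401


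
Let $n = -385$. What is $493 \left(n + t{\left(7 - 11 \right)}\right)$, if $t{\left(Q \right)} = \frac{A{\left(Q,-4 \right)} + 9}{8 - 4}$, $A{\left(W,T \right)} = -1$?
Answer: $-188819$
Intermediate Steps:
$t{\left(Q \right)} = 2$ ($t{\left(Q \right)} = \frac{-1 + 9}{8 - 4} = \frac{8}{4} = 8 \cdot \frac{1}{4} = 2$)
$493 \left(n + t{\left(7 - 11 \right)}\right) = 493 \left(-385 + 2\right) = 493 \left(-383\right) = -188819$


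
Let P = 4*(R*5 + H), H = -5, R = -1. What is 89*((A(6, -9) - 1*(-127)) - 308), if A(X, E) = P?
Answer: -19669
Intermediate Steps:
P = -40 (P = 4*(-1*5 - 5) = 4*(-5 - 5) = 4*(-10) = -40)
A(X, E) = -40
89*((A(6, -9) - 1*(-127)) - 308) = 89*((-40 - 1*(-127)) - 308) = 89*((-40 + 127) - 308) = 89*(87 - 308) = 89*(-221) = -19669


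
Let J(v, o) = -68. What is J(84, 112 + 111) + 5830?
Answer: 5762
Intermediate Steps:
J(84, 112 + 111) + 5830 = -68 + 5830 = 5762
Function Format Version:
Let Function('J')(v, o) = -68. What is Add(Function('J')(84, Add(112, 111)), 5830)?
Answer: 5762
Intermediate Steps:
Add(Function('J')(84, Add(112, 111)), 5830) = Add(-68, 5830) = 5762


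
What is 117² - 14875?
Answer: -1186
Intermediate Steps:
117² - 14875 = 13689 - 14875 = -1186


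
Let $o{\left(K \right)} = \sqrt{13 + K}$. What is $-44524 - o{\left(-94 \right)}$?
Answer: $-44524 - 9 i \approx -44524.0 - 9.0 i$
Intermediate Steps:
$-44524 - o{\left(-94 \right)} = -44524 - \sqrt{13 - 94} = -44524 - \sqrt{-81} = -44524 - 9 i$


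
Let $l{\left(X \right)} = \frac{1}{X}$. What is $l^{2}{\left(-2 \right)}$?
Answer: $\frac{1}{4} \approx 0.25$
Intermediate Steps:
$l^{2}{\left(-2 \right)} = \left(\frac{1}{-2}\right)^{2} = \left(- \frac{1}{2}\right)^{2} = \frac{1}{4}$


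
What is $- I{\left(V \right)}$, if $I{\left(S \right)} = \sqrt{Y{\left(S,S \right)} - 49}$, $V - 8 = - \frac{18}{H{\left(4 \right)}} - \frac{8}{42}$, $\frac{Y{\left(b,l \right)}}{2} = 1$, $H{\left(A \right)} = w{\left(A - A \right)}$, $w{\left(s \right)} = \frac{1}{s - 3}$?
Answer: $- i \sqrt{47} \approx - 6.8557 i$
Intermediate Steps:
$w{\left(s \right)} = \frac{1}{-3 + s}$
$H{\left(A \right)} = - \frac{1}{3}$ ($H{\left(A \right)} = \frac{1}{-3 + \left(A - A\right)} = \frac{1}{-3 + 0} = \frac{1}{-3} = - \frac{1}{3}$)
$Y{\left(b,l \right)} = 2$ ($Y{\left(b,l \right)} = 2 \cdot 1 = 2$)
$V = \frac{1298}{21}$ ($V = 8 - \left(-54 + \frac{4}{21}\right) = 8 - - \frac{1130}{21} = 8 + \left(54 - \frac{4}{21}\right) = 8 + \frac{1130}{21} = \frac{1298}{21} \approx 61.81$)
$I{\left(S \right)} = i \sqrt{47}$ ($I{\left(S \right)} = \sqrt{2 - 49} = \sqrt{-47} = i \sqrt{47}$)
$- I{\left(V \right)} = - i \sqrt{47}$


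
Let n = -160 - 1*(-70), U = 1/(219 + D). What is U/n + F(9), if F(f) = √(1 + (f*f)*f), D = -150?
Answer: -1/6210 + √730 ≈ 27.018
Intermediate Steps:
U = 1/69 (U = 1/(219 - 150) = 1/69 ≈ 0.014493)
n = -90 (n = -160 + 70 = -90)
F(f) = √(1 + f³) (F(f) = √(1 + f²*f) = √(1 + f³))
U/n + F(9) = (1/69)/(-90) + √(1 + 9³) = -1/90*1/69 + √(1 + 729) = -1/6210 + √730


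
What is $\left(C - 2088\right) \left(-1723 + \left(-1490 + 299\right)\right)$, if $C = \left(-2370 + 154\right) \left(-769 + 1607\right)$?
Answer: $5417405744$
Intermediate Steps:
$C = -1857008$ ($C = \left(-2216\right) 838 = -1857008$)
$\left(C - 2088\right) \left(-1723 + \left(-1490 + 299\right)\right) = \left(-1857008 - 2088\right) \left(-1723 + \left(-1490 + 299\right)\right) = - 1859096 \left(-1723 - 1191\right) = \left(-1859096\right) \left(-2914\right) = 5417405744$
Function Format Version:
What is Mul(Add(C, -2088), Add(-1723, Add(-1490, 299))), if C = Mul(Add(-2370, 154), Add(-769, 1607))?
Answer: 5417405744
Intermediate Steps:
C = -1857008 (C = Mul(-2216, 838) = -1857008)
Mul(Add(C, -2088), Add(-1723, Add(-1490, 299))) = Mul(Add(-1857008, -2088), Add(-1723, Add(-1490, 299))) = Mul(-1859096, Add(-1723, -1191)) = Mul(-1859096, -2914) = 5417405744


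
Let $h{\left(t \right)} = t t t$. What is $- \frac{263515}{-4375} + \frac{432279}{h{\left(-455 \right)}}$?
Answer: $\frac{1134640756}{18839275} \approx 60.227$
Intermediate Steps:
$h{\left(t \right)} = t^{3}$ ($h{\left(t \right)} = t^{2} t = t^{3}$)
$- \frac{263515}{-4375} + \frac{432279}{h{\left(-455 \right)}} = - \frac{263515}{-4375} + \frac{432279}{\left(-455\right)^{3}} = \left(-263515\right) \left(- \frac{1}{4375}\right) + \frac{432279}{-94196375} = \frac{7529}{125} + 432279 \left(- \frac{1}{94196375}\right) = \frac{7529}{125} - \frac{432279}{94196375} = \frac{1134640756}{18839275}$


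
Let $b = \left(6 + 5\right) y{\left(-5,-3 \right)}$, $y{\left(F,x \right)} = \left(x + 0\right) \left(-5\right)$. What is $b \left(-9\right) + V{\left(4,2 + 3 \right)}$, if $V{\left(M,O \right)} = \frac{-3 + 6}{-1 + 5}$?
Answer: $- \frac{5937}{4} \approx -1484.3$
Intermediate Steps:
$y{\left(F,x \right)} = - 5 x$ ($y{\left(F,x \right)} = x \left(-5\right) = - 5 x$)
$V{\left(M,O \right)} = \frac{3}{4}$
$b = 165$ ($b = \left(6 + 5\right) \left(\left(-5\right) \left(-3\right)\right) = 11 \cdot 15 = 165$)
$b \left(-9\right) + V{\left(4,2 + 3 \right)} = 165 \left(-9\right) + \frac{3}{4} = -1485 + \frac{3}{4} = - \frac{5937}{4}$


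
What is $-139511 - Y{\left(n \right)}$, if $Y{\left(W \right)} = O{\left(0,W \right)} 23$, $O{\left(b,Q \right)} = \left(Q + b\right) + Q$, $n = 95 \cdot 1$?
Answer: $-143881$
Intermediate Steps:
$n = 95$
$O{\left(b,Q \right)} = b + 2 Q$
$Y{\left(W \right)} = 46 W$ ($Y{\left(W \right)} = \left(0 + 2 W\right) 23 = 2 W 23 = 46 W$)
$-139511 - Y{\left(n \right)} = -139511 - 46 \cdot 95 = -139511 - 4370 = -143881$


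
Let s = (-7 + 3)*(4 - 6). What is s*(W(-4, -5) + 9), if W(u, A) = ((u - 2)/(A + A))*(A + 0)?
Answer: 48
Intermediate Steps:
s = 8 (s = -4*(-2) = 8)
W(u, A) = -1 + u/2 (W(u, A) = ((-2 + u)/((2*A)))*A = ((-2 + u)*(1/(2*A)))*A = ((-2 + u)/(2*A))*A = -1 + u/2)
s*(W(-4, -5) + 9) = 8*((-1 + (½)*(-4)) + 9) = 8*((-1 - 2) + 9) = 8*(-3 + 9) = 8*6 = 48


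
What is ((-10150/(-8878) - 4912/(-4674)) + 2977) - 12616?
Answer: -99971674118/10373943 ≈ -9636.8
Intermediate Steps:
((-10150/(-8878) - 4912/(-4674)) + 2977) - 12616 = ((-10150*(-1/8878) - 4912*(-1/4674)) + 2977) - 12616 = ((5075/4439 + 2456/2337) + 2977) - 12616 = (22762459/10373943 + 2977) - 12616 = 30905990770/10373943 - 12616 = -99971674118/10373943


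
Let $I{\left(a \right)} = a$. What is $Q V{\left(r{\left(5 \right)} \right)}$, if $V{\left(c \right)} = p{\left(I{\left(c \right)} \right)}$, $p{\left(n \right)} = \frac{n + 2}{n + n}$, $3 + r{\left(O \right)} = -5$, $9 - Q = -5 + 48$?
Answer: $- \frac{51}{4} \approx -12.75$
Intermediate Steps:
$Q = -34$ ($Q = 9 - \left(-5 + 48\right) = 9 - 43 = -34$)
$r{\left(O \right)} = -8$ ($r{\left(O \right)} = -3 - 5 = -8$)
$p{\left(n \right)} = \frac{2 + n}{2 n}$
$V{\left(c \right)} = \frac{2 + c}{2 c}$
$Q V{\left(r{\left(5 \right)} \right)} = - 34 \frac{2 - 8}{2 \left(-8\right)} = - 34 \cdot \frac{1}{2} \left(- \frac{1}{8}\right) \left(-6\right) = \left(-34\right) \frac{3}{8} = - \frac{51}{4}$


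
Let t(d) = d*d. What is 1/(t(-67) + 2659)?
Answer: 1/7148 ≈ 0.00013990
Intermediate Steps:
t(d) = d²
1/(t(-67) + 2659) = 1/((-67)² + 2659) = 1/(4489 + 2659) = 1/7148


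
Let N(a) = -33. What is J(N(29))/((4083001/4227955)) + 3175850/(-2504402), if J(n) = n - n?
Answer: -1587925/1252201 ≈ -1.2681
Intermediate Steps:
J(n) = 0
J(N(29))/((4083001/4227955)) + 3175850/(-2504402) = 0/((4083001/4227955)) + 3175850/(-2504402) = 0/((4083001*(1/4227955))) + 3175850*(-1/2504402) = 0/(4083001/4227955) - 1587925/1252201 = 0*(4227955/4083001) - 1587925/1252201 = 0 - 1587925/1252201 = -1587925/1252201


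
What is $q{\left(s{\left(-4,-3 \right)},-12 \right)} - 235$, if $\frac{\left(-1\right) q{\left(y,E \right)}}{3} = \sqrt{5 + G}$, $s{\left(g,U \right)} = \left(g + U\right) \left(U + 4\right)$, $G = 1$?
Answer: $-235 - 3 \sqrt{6} \approx -242.35$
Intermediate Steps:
$s{\left(g,U \right)} = \left(4 + U\right) \left(U + g\right)$ ($s{\left(g,U \right)} = \left(U + g\right) \left(4 + U\right) = \left(4 + U\right) \left(U + g\right)$)
$q{\left(y,E \right)} = - 3 \sqrt{6}$ ($q{\left(y,E \right)} = - 3 \sqrt{5 + 1} = - 3 \sqrt{6}$)
$q{\left(s{\left(-4,-3 \right)},-12 \right)} - 235 = - 3 \sqrt{6} - 235 = -235 - 3 \sqrt{6}$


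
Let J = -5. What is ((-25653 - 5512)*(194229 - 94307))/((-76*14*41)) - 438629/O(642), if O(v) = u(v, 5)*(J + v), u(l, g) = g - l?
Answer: 90257989397319/1264376204 ≈ 71385.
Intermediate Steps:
O(v) = (-5 + v)*(5 - v) (O(v) = (5 - v)*(-5 + v) = (-5 + v)*(5 - v))
((-25653 - 5512)*(194229 - 94307))/((-76*14*41)) - 438629/O(642) = ((-25653 - 5512)*(194229 - 94307))/((-76*14*41)) - 438629*(-1/(-5 + 642)²) = (-31165*99922)/((-1064*41)) - 438629/((-1*637²)) = -3114069130/(-43624) - 438629/((-1*405769)) = -3114069130*(-1/43624) - 438629/(-405769) = 1557034565/21812 - 438629*(-1/405769) = 1557034565/21812 + 438629/405769 = 90257989397319/1264376204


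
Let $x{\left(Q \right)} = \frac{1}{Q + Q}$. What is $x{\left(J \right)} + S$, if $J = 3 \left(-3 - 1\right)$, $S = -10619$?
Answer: $- \frac{254857}{24} \approx -10619.0$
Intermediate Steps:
$J = -12$ ($J = 3 \left(-4\right) = -12$)
$x{\left(Q \right)} = \frac{1}{2 Q}$
$x{\left(J \right)} + S = \frac{1}{2 \left(-12\right)} - 10619 = \frac{1}{2} \left(- \frac{1}{12}\right) - 10619 = - \frac{1}{24} - 10619 = - \frac{254857}{24}$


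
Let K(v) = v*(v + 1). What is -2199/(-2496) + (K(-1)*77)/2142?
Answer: 733/832 ≈ 0.88101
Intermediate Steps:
K(v) = v*(1 + v)
-2199/(-2496) + (K(-1)*77)/2142 = -2199/(-2496) + (-(1 - 1)*77)/2142 = -2199*(-1/2496) + (-1*0*77)*(1/2142) = 733/832 + (0*77)*(1/2142) = 733/832 + 0*(1/2142) = 733/832 + 0 = 733/832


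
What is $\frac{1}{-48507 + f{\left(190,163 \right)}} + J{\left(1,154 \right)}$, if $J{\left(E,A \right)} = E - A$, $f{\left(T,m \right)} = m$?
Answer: $- \frac{7396633}{48344} \approx -153.0$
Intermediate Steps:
$\frac{1}{-48507 + f{\left(190,163 \right)}} + J{\left(1,154 \right)} = \frac{1}{-48507 + 163} + \left(1 - 154\right) = \frac{1}{-48344} + \left(1 - 154\right) = - \frac{1}{48344} - 153 = - \frac{7396633}{48344}$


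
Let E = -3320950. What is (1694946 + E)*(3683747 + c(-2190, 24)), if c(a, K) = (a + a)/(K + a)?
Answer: -2162314422855588/361 ≈ -5.9898e+12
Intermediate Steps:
c(a, K) = 2*a/(K + a) (c(a, K) = (2*a)/(K + a) = 2*a/(K + a))
(1694946 + E)*(3683747 + c(-2190, 24)) = (1694946 - 3320950)*(3683747 + 2*(-2190)/(24 - 2190)) = -1626004*(3683747 + 2*(-2190)/(-2166)) = -1626004*(3683747 + 2*(-2190)*(-1/2166)) = -1626004*(3683747 + 730/361) = -1626004*1329833397/361 = -2162314422855588/361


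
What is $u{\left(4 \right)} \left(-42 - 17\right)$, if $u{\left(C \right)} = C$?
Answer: $-236$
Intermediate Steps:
$u{\left(4 \right)} \left(-42 - 17\right) = 4 \left(-42 - 17\right) = 4 \left(-59\right) = -236$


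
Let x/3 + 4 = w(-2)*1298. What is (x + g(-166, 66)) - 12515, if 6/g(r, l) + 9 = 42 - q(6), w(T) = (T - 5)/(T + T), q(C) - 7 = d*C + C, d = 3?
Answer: -11419/2 ≈ -5709.5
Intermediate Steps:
q(C) = 7 + 4*C (q(C) = 7 + (3*C + C) = 7 + 4*C)
w(T) = (-5 + T)/(2*T) (w(T) = (-5 + T)/((2*T)) = (-5 + T)*(1/(2*T)) = (-5 + T)/(2*T))
x = 13605/2 (x = -12 + 3*(((½)*(-5 - 2)/(-2))*1298) = -12 + 3*(((½)*(-½)*(-7))*1298) = -12 + 3*((7/4)*1298) = -12 + 3*(4543/2) = -12 + 13629/2 = 13605/2 ≈ 6802.5)
g(r, l) = 3 (g(r, l) = 6/(-9 + (42 - (7 + 4*6))) = 6/(-9 + (42 - (7 + 24))) = 6/(-9 + (42 - 1*31)) = 6/(-9 + (42 - 31)) = 6/(-9 + 11) = 6/2 = 6*(½) = 3)
(x + g(-166, 66)) - 12515 = (13605/2 + 3) - 12515 = 13611/2 - 12515 = -11419/2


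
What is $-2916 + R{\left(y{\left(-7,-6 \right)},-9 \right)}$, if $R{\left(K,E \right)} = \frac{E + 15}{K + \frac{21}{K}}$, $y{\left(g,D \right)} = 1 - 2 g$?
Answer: $- \frac{119541}{41} \approx -2915.6$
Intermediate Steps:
$R{\left(K,E \right)} = \frac{15 + E}{K + \frac{21}{K}}$
$-2916 + R{\left(y{\left(-7,-6 \right)},-9 \right)} = -2916 + \frac{\left(1 - -14\right) \left(15 - 9\right)}{21 + \left(1 - -14\right)^{2}} = -2916 + \left(1 + 14\right) \frac{1}{21 + \left(1 + 14\right)^{2}} \cdot 6 = -2916 + 15 \frac{1}{21 + 15^{2}} \cdot 6 = -2916 + 15 \frac{1}{21 + 225} \cdot 6 = -2916 + 15 \cdot \frac{1}{246} \cdot 6 = -2916 + \frac{15}{41} = - \frac{119541}{41}$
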